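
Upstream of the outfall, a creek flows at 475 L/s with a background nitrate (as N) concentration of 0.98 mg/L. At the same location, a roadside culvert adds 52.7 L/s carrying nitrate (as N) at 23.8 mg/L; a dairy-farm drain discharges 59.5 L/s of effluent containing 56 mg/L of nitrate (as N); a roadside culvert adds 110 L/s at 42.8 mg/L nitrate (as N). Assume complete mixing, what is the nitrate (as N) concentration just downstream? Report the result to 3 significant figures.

Flow-weighted average: C = (475.0·0.9800 + 52.70·23.80 + 59.50·56.00 + 110.0·42.80) / 697.2 = 9760/697.2 = 14.00 mg/L.

14.0 mg/L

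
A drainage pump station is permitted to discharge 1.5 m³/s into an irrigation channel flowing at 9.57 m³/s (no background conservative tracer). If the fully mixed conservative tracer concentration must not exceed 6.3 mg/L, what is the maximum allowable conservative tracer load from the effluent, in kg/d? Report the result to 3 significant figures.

6030 kg/d

Mass balance at the limit: 9.570·0 + 1.500·Cₑ = 11.07·6.3 → Cₑ = 46.49 mg/L.
Load = 1.500 m³/s × 46.49 g/m³ × 86 400 s/d = 6026 kg/d.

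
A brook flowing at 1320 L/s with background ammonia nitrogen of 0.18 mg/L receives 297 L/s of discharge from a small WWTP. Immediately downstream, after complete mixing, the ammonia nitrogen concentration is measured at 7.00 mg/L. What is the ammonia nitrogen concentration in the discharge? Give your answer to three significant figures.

37.3 mg/L

Mass balance: 1320·0.1800 + 297.0·Cₑ = 1617·7.000
→ Cₑ = (1617·7.000 − 1320·0.1800) / 297.0 = 37.31 mg/L.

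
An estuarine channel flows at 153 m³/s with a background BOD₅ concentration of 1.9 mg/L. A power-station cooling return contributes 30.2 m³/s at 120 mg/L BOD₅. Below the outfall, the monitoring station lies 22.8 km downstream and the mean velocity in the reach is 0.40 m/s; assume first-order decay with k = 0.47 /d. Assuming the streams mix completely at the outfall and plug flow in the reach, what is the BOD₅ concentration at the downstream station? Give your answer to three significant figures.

Conservation of mass: C = (153.0·1.900 + 30.20·120.0) / 183.2 = 3915/183.2 = 21.37 mg/L.
Travel time t = 22.8·1000 / 0.40 = 57000 s = 15.83 h.
Applying C = C₀e^(−kt): 21.37 × 0.7334 = 15.67 mg/L.

15.7 mg/L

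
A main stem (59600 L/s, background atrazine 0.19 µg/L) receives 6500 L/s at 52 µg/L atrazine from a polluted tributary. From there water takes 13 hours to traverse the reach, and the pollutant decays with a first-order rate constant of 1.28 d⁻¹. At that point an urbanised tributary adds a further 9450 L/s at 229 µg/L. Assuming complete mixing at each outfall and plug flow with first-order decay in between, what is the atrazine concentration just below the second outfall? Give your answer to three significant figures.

Mixed concentration C = ΣQC/ΣQ = (59600·0.1900 + 6500·52.00) / 66100 = 349300/66100 = 5.285 µg/L; combined flow 66100 L/s.
Decay over the reach: 5.285·exp(−kt) = 5.285·0.4999 = 2.642 µg/L.
Second outfall: C = (66100·2.642 + 9450·229.0)/75550 = 30.96 µg/L.

31.0 µg/L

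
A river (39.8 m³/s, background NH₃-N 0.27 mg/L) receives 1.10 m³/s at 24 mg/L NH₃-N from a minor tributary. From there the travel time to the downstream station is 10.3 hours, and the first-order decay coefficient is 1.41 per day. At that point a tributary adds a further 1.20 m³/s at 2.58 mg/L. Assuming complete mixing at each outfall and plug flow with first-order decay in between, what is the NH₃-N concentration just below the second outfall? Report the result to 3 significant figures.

0.555 mg/L

Mass balance: C = (39.80·0.2700 + 1.100·24.00) / 40.90 = 37.15/40.90 = 0.9082 mg/L; combined flow 40.90 m³/s.
Applying C = C₀e^(−kt): 0.9082 × 0.5460 = 0.4959 mg/L.
At the second outfall, C = (40.90·0.4959 + 1.200·2.580) / (40.90 + 1.200) = 0.5553 mg/L.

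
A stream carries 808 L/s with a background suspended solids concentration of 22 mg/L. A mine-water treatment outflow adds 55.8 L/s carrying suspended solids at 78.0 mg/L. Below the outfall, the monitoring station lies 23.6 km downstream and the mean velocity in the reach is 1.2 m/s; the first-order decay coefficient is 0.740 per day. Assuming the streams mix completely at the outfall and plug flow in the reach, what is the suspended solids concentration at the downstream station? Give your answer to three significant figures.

After mixing, C = (808.0·22.00 + 55.80·78.00) / 863.8 = 22130/863.8 = 25.62 mg/L.
Travel time t = 23.6·1000 / 1.2 = 19670 s = 5.463 h.
Decay over the reach: 25.62·exp(−kt) = 25.62·0.8450 = 21.65 mg/L.

21.6 mg/L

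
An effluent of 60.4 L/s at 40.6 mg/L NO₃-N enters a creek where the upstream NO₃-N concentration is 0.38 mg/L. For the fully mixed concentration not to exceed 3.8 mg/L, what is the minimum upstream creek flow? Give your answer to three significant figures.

Set C_mix = 3.8: (Q·0.3800 + 60.40·40.60) / (Q + 60.40) = 3.8
→ Q = 60.40·(40.60 − 3.8)/(3.8 − 0.3800) = 649.9 L/s.

650 L/s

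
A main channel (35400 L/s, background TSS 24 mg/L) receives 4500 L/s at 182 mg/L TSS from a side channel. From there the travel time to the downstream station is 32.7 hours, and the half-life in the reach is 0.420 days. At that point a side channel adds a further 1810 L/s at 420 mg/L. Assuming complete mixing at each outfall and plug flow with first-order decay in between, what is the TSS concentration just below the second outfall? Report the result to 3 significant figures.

Mixed concentration C = ΣQC/ΣQ = (35400·24.00 + 4500·182.0) / 39900 = 1669000/39900 = 41.82 mg/L; combined flow 39900 L/s.
Half-life 0.420 d → k = ln 2 / 0.420 = 1.650 d⁻¹.
Decay over the reach: 41.82·exp(−kt) = 41.82·0.1055 = 4.414 mg/L.
Second outfall: C = (39900·4.414 + 1810·420.0)/41710 = 22.45 mg/L.

22.4 mg/L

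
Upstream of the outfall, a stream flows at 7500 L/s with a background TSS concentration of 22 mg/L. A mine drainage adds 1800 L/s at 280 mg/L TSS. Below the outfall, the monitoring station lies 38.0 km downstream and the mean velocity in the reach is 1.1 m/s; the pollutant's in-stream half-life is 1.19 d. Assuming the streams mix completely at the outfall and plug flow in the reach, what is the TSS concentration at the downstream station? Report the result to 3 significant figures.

57.0 mg/L

Mixed concentration C = ΣQC/ΣQ = (7500·22.00 + 1800·280.0) / 9300 = 669000/9300 = 71.94 mg/L.
Travel time t = 38.0·1000 / 1.1 = 34550 s = 9.596 h.
Half-life 1.19 d → k = ln 2 / 1.19 = 0.5825 d⁻¹.
First-order decay: C = 71.94·exp(−k·t) = 71.94·0.7922 = 56.99 mg/L.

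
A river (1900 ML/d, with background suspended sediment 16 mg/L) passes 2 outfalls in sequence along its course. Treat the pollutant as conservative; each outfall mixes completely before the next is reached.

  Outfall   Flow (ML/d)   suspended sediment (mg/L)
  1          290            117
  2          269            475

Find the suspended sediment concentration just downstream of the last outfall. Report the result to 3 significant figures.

78.1 mg/L

Below outfall 1: Q → 2190 ML/d, C = (1900·16.00 + 290.0·117.0)/2190 = 29.37 mg/L.
Below outfall 2: Q → 2459 ML/d, C = (2190·29.37 + 269.0·475.0)/2459 = 78.12 mg/L.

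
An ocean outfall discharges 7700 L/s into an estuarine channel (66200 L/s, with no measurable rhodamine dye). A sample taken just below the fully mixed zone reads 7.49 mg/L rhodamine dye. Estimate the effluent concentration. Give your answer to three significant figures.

71.9 mg/L

Mass balance: 66200·0 + 7700·Cₑ = 73900·7.490
→ Cₑ = (73900·7.490 − 66200·0) / 7700 = 71.88 mg/L.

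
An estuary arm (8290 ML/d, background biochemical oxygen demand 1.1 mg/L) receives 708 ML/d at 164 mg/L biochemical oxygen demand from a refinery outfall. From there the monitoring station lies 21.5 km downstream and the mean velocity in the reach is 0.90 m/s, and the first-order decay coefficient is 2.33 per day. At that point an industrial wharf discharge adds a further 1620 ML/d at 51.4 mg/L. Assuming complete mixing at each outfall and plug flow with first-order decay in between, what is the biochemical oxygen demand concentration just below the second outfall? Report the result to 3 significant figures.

14.0 mg/L

Flow-weighted average: C = (8290·1.100 + 708.0·164.0) / 8998 = 125200/8998 = 13.92 mg/L; combined flow 8998 ML/d.
Travel time t = 21.5·1000 / 0.90 = 23890 s = 6.636 h.
First-order decay: C = 13.92·exp(−k·t) = 13.92·0.5251 = 7.308 mg/L.
Second outfall: C = (8998·7.308 + 1620·51.40)/10620 = 14.03 mg/L.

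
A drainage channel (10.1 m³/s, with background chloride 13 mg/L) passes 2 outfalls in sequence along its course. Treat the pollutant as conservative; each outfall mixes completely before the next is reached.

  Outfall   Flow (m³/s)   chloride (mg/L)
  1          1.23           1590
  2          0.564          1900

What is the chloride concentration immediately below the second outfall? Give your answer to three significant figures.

266 mg/L

Outfall 1: combined Q = 11.33 m³/s; C = (10.10·13.00 + 1.230·1590)/11.33 = 184.2 mg/L.
Outfall 2: combined Q = 11.89 m³/s; C = (11.33·184.2 + 0.5640·1900)/11.89 = 265.6 mg/L.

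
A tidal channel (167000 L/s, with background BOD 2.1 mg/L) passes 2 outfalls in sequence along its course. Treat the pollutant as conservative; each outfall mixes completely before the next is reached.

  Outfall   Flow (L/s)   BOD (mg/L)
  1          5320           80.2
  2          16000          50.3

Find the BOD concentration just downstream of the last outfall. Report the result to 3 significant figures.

8.40 mg/L

After outfall 1: Q = 167000 + 5320 = 172300 L/s; C = (167000·2.100 + 5320·80.20)/172300 = 4.511 mg/L.
After outfall 2: Q = 172300 + 16000 = 188300 L/s; C = (172300·4.511 + 16000·50.30)/188300 = 8.401 mg/L.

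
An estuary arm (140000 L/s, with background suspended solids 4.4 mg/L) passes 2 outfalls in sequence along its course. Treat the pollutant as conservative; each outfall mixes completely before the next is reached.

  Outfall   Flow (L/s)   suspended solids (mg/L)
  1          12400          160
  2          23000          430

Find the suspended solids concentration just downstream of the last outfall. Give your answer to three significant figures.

71.2 mg/L

Below outfall 1: Q → 152400 L/s, C = (140000·4.400 + 12400·160.0)/152400 = 17.06 mg/L.
Below outfall 2: Q → 175400 L/s, C = (152400·17.06 + 23000·430.0)/175400 = 71.21 mg/L.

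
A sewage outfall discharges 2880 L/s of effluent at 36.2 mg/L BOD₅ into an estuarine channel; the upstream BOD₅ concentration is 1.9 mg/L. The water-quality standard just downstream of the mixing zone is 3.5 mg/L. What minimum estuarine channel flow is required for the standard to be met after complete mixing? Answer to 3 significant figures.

58900 L/s

Set C_mix = 3.5: (Q·1.900 + 2880·36.20) / (Q + 2880) = 3.5
→ Q = 2880·(36.20 − 3.5)/(3.5 − 1.900) = 58860 L/s.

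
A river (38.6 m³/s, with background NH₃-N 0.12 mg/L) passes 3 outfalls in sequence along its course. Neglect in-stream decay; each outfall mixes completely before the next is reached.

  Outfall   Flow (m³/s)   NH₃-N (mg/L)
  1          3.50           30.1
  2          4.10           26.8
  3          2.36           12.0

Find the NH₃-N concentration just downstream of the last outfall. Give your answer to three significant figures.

Below outfall 1: Q → 42.10 m³/s, C = (38.60·0.1200 + 3.500·30.10)/42.10 = 2.612 mg/L.
Below outfall 2: Q → 46.20 m³/s, C = (42.10·2.612 + 4.100·26.80)/46.20 = 4.759 mg/L.
Below outfall 3: Q → 48.56 m³/s, C = (46.20·4.759 + 2.360·12.00)/48.56 = 5.111 mg/L.

5.11 mg/L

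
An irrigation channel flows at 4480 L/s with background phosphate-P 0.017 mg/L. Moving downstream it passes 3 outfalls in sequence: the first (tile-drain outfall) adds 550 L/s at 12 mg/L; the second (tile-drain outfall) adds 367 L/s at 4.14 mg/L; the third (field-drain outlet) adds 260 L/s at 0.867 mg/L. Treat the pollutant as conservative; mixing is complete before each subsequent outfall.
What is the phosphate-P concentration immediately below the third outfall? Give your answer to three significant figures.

After outfall 1: Q = 4480 + 550.0 = 5030 L/s; C = (4480·0.01700 + 550.0·12.00)/5030 = 1.327 mg/L.
After outfall 2: Q = 5030 + 367.0 = 5397 L/s; C = (5030·1.327 + 367.0·4.140)/5397 = 1.519 mg/L.
After outfall 3: Q = 5397 + 260.0 = 5657 L/s; C = (5397·1.519 + 260.0·0.8670)/5657 = 1.489 mg/L.

1.49 mg/L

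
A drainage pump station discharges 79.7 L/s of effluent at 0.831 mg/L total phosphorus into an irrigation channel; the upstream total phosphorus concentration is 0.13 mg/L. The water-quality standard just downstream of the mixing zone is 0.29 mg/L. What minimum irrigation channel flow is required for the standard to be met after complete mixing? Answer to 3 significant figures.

269 L/s

Set C_mix = 0.29: (Q·0.1300 + 79.70·0.8310) / (Q + 79.70) = 0.29
→ Q = 79.70·(0.8310 − 0.29)/(0.29 − 0.1300) = 269.5 L/s.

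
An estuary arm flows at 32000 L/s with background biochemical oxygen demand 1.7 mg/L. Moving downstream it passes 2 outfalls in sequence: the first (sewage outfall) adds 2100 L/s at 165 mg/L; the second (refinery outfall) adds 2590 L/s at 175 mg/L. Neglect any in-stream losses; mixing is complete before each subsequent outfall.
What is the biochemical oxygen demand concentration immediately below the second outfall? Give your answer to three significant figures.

23.3 mg/L

After outfall 1: Q = 32000 + 2100 = 34100 L/s; C = (32000·1.700 + 2100·165.0)/34100 = 11.76 mg/L.
After outfall 2: Q = 34100 + 2590 = 36690 L/s; C = (34100·11.76 + 2590·175.0)/36690 = 23.28 mg/L.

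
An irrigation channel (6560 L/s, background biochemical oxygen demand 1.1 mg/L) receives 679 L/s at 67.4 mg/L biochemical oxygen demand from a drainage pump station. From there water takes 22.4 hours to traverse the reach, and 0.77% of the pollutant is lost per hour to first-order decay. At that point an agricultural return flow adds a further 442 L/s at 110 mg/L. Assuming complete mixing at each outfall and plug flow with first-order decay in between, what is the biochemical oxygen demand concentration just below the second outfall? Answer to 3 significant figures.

12.1 mg/L

Flow-weighted average: C = (6560·1.100 + 679.0·67.40) / 7239 = 52980/7239 = 7.319 mg/L; combined flow 7239 L/s.
0.77%/h lost → k = −ln(1 − 0.0077) = 0.007730 h⁻¹.
Applying C = C₀e^(−kt): 7.319 × 0.8410 = 6.155 mg/L.
Second outfall: C = (7239·6.155 + 442.0·110.0)/7681 = 12.13 mg/L.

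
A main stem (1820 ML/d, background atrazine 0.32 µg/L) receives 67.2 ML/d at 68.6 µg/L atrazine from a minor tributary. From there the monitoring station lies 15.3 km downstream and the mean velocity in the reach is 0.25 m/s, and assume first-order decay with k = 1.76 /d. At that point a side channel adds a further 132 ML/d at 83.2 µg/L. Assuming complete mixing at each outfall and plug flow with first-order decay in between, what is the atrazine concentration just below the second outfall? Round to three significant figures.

6.18 µg/L

After mixing, C = (1820·0.3200 + 67.20·68.60) / 1887 = 5192/1887 = 2.751 µg/L; combined flow 1887 ML/d.
Travel time t = 15.3·1000 / 0.25 = 61200 s = 17.00 h.
After decay, C = 2.751 × e^(−kt) = 2.751 × 0.2875 = 0.7909 µg/L.
Second outfall: C = (1887·0.7909 + 132.0·83.20)/2019 = 6.178 µg/L.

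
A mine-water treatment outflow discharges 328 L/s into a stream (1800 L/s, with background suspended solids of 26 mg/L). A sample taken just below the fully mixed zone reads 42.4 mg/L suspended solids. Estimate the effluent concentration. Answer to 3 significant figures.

132 mg/L

Mass balance: 1800·26.00 + 328.0·Cₑ = 2128·42.40
→ Cₑ = (2128·42.40 − 1800·26.00) / 328.0 = 132.4 mg/L.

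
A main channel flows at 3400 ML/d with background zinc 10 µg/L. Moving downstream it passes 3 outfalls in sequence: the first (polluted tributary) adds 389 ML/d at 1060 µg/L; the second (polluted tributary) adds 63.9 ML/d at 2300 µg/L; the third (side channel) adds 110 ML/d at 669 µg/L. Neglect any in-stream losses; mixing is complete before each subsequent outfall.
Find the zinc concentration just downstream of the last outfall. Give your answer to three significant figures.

Outfall 1: combined Q = 3789 ML/d; C = (3400·10.00 + 389.0·1060)/3789 = 117.8 µg/L.
Outfall 2: combined Q = 3853 ML/d; C = (3789·117.8 + 63.90·2300)/3853 = 154.0 µg/L.
Outfall 3: combined Q = 3963 ML/d; C = (3853·154.0 + 110.0·669.0)/3963 = 168.3 µg/L.

168 µg/L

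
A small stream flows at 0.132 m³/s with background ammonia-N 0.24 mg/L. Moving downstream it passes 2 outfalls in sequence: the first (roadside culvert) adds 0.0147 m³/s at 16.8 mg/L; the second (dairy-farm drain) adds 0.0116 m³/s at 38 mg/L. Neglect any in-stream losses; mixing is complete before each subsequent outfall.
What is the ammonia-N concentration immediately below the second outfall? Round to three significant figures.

4.54 mg/L

Below outfall 1: Q → 0.1467 m³/s, C = (0.1320·0.2400 + 0.01470·16.80)/0.1467 = 1.899 mg/L.
Below outfall 2: Q → 0.1583 m³/s, C = (0.1467·1.899 + 0.01160·38.00)/0.1583 = 4.545 mg/L.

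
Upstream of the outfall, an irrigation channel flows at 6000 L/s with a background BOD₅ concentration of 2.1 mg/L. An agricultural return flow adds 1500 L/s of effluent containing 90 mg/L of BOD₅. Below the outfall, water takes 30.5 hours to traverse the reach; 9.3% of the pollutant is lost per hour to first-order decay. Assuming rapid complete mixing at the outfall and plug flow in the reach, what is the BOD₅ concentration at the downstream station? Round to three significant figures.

Conservation of mass: C = (6000·2.100 + 1500·90.00) / 7500 = 147600/7500 = 19.68 mg/L.
9.3%/h lost → k = −ln(1 − 0.093) = 0.09761 h⁻¹.
First-order decay: C = 19.68·exp(−k·t) = 19.68·0.05094 = 1.002 mg/L.

1.00 mg/L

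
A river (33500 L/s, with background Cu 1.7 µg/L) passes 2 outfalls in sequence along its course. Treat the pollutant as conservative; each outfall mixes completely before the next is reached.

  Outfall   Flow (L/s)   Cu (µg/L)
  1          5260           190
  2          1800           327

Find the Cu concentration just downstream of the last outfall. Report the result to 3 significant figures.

Outfall 1: combined Q = 38760 L/s; C = (33500·1.700 + 5260·190.0)/38760 = 27.25 µg/L.
Outfall 2: combined Q = 40560 L/s; C = (38760·27.25 + 1800·327.0)/40560 = 40.56 µg/L.

40.6 µg/L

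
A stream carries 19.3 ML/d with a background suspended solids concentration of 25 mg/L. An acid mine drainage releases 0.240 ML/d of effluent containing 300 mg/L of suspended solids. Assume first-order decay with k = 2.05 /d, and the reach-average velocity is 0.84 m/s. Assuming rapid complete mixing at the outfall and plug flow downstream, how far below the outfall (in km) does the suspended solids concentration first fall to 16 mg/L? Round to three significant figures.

Mixed concentration C = ΣQC/ΣQ = (19.30·25.00 + 0.2400·300.0) / 19.54 = 554.5/19.54 = 28.38 mg/L.
Set 28.38·exp(−k·t) = 16 → t = ln(28.38/16)/k = 24150 s = 6.708 h.
Distance = v·t = 0.84·24150 = 20290 m = 20.29 km.

20.3 km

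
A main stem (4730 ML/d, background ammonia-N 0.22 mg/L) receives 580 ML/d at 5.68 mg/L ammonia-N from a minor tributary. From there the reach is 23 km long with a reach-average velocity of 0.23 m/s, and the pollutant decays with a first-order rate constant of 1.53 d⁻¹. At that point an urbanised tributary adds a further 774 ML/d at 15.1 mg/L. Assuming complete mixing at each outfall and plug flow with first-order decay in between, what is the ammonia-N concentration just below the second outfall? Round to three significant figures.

2.04 mg/L

Mixed concentration C = ΣQC/ΣQ = (4730·0.2200 + 580.0·5.680) / 5310 = 4335/5310 = 0.8164 mg/L; combined flow 5310 ML/d.
Travel time t = 23·1000 / 0.23 = 100000 s = 27.78 h.
First-order decay: C = 0.8164·exp(−k·t) = 0.8164·0.1702 = 0.1389 mg/L.
At the second outfall, C = (5310·0.1389 + 774.0·15.10) / (5310 + 774.0) = 2.042 mg/L.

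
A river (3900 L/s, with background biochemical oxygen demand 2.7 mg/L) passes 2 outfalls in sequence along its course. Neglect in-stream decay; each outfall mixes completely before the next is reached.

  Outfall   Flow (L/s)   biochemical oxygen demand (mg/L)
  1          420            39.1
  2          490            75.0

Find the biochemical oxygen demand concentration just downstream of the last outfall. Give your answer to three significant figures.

Outfall 1: combined Q = 4320 L/s; C = (3900·2.700 + 420.0·39.10)/4320 = 6.239 mg/L.
Outfall 2: combined Q = 4810 L/s; C = (4320·6.239 + 490.0·75.00)/4810 = 13.24 mg/L.

13.2 mg/L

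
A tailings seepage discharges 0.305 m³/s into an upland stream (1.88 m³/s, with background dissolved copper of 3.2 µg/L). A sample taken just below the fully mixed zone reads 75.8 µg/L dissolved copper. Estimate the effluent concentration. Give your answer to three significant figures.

Mass balance: 1.880·3.200 + 0.3050·Cₑ = 2.185·75.80
→ Cₑ = (2.185·75.80 − 1.880·3.200) / 0.3050 = 523.3 µg/L.

523 µg/L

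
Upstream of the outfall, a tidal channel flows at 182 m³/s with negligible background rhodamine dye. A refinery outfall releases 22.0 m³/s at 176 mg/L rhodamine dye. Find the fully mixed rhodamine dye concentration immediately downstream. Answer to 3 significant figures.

19.0 mg/L

Conservation of mass: C = (182.0·0 + 22.00·176.0) / 204.0 = 3872/204.0 = 18.98 mg/L.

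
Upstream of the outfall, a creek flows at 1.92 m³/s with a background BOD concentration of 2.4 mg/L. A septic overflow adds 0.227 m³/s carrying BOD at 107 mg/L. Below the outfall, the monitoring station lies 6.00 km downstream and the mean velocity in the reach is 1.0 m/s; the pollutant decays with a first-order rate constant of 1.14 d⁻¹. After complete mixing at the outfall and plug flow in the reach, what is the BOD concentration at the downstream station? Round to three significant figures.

Flow-weighted average: C = (1.920·2.400 + 0.2270·107.0) / 2.147 = 28.90/2.147 = 13.46 mg/L.
Travel time t = 6.00·1000 / 1.0 = 6000 s = 1.667 h.
After decay, C = 13.46 × e^(−kt) = 13.46 × 0.9239 = 12.43 mg/L.

12.4 mg/L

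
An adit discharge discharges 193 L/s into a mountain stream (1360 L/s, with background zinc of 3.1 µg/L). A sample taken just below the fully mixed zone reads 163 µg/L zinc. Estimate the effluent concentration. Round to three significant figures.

1290 µg/L

Mass balance: 1360·3.100 + 193.0·Cₑ = 1553·163.0
→ Cₑ = (1553·163.0 − 1360·3.100) / 193.0 = 1290 µg/L.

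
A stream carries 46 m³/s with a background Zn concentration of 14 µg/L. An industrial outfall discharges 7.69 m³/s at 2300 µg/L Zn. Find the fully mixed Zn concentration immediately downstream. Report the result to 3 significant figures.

After mixing, C = (46.00·14.00 + 7.690·2300) / 53.69 = 18330/53.69 = 341.4 µg/L.

341 µg/L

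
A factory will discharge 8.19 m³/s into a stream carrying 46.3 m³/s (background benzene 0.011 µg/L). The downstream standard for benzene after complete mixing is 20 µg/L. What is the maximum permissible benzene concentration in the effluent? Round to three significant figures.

At the limit, (Qr·Cr + Qe·Cₑ)/(Qr + Qe) = 20:
Cₑ = (54.49·20 − 46.30·0.01100) / 8.190 = 133.0 µg/L.

133 µg/L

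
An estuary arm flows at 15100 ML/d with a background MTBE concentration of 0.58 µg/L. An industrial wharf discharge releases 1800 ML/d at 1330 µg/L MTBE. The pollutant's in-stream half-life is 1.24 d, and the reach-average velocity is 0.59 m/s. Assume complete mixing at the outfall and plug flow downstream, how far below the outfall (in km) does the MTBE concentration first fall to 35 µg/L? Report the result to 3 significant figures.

Conservation of mass: C = (15100·0.5800 + 1800·1330) / 16900 = 2403000/16900 = 142.2 µg/L.
Half-life 1.24 d → k = ln 2 / 1.24 = 0.5590 d⁻¹.
Set 142.2·exp(−k·t) = 35 → t = ln(142.2/35)/k = 216700 s = 60.18 h.
Distance = v·t = 0.59·216700 = 127800 m = 127.8 km.

128 km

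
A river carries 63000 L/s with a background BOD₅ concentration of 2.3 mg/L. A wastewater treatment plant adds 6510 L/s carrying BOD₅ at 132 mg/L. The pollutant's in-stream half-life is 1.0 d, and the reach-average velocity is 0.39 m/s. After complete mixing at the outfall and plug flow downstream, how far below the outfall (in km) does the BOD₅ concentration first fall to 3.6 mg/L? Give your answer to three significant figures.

67.6 km

Mixed concentration C = ΣQC/ΣQ = (63000·2.300 + 6510·132.0) / 69510 = 1004000/69510 = 14.45 mg/L.
Half-life 1.0 d → k = ln 2 / 1.0 = 0.6931 d⁻¹.
Set 14.45·exp(−k·t) = 3.6 → t = ln(14.45/3.6)/k = 173200 s = 48.11 h.
Distance = v·t = 0.39·173200 = 67550 m = 67.55 km.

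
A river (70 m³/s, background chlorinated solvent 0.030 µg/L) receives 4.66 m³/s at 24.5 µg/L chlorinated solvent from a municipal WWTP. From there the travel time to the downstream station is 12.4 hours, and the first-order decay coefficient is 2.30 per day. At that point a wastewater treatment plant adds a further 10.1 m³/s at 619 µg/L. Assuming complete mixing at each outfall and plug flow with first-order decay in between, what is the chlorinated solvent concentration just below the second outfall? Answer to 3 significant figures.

74.2 µg/L

Conservation of mass: C = (70.00·0.03000 + 4.660·24.50) / 74.66 = 116.3/74.66 = 1.557 µg/L; combined flow 74.66 m³/s.
Applying C = C₀e^(−kt): 1.557 × 0.3047 = 0.4746 µg/L.
Second outfall: C = (74.66·0.4746 + 10.10·619.0)/84.76 = 74.18 µg/L.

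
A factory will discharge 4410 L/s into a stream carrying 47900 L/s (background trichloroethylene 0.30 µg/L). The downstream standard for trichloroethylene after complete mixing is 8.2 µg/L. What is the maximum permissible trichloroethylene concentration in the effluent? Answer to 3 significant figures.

94.0 µg/L

At the limit, (Qr·Cr + Qe·Cₑ)/(Qr + Qe) = 8.2:
Cₑ = (52310·8.2 − 47900·0.3000) / 4410 = 94.01 µg/L.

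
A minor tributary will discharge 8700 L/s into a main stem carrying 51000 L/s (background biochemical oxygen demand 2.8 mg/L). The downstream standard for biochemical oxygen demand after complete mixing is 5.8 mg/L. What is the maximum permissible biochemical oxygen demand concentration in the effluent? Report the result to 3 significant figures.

At the limit, (Qr·Cr + Qe·Cₑ)/(Qr + Qe) = 5.8:
Cₑ = (59700·5.8 − 51000·2.800) / 8700 = 23.39 mg/L.

23.4 mg/L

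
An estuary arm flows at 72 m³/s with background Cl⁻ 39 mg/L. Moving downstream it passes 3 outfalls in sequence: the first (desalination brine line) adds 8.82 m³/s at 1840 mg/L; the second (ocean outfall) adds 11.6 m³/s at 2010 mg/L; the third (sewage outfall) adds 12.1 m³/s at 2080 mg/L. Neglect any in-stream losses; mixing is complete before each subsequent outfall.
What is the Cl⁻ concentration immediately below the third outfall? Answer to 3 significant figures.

646 mg/L

After outfall 1: Q = 72.00 + 8.820 = 80.82 m³/s; C = (72.00·39.00 + 8.820·1840)/80.82 = 235.5 mg/L.
After outfall 2: Q = 80.82 + 11.60 = 92.42 m³/s; C = (80.82·235.5 + 11.60·2010)/92.42 = 458.3 mg/L.
After outfall 3: Q = 92.42 + 12.10 = 104.5 m³/s; C = (92.42·458.3 + 12.10·2080)/104.5 = 646.0 mg/L.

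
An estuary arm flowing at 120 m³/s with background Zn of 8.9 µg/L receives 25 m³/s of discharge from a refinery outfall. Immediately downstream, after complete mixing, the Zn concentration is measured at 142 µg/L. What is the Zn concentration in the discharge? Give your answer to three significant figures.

Mass balance: 120.0·8.900 + 25.00·Cₑ = 145.0·142.0
→ Cₑ = (145.0·142.0 − 120.0·8.900) / 25.00 = 780.9 µg/L.

781 µg/L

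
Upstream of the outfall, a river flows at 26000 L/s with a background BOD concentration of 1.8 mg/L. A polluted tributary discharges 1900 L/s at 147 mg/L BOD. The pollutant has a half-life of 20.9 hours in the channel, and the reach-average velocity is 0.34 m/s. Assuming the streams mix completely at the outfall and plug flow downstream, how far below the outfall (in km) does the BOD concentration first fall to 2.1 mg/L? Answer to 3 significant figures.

63.4 km

Mixed concentration C = ΣQC/ΣQ = (26000·1.800 + 1900·147.0) / 27900 = 326100/27900 = 11.69 mg/L.
Half-life 20.9 h → k = ln 2 / 20.9 = 0.03316 h⁻¹ = 0.7960 d⁻¹.
Set 11.69·exp(−k·t) = 2.1 → t = ln(11.69/2.1)/k = 186300 s = 51.76 h.
Distance = v·t = 0.34·186300 = 63360 m = 63.36 km.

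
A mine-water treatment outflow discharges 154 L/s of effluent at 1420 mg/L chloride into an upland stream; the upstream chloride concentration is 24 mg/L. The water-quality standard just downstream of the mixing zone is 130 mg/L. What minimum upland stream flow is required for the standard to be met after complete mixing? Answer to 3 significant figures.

Set C_mix = 130: (Q·24.00 + 154.0·1420) / (Q + 154.0) = 130
→ Q = 154.0·(1420 − 130)/(130 − 24.00) = 1874 L/s.

1870 L/s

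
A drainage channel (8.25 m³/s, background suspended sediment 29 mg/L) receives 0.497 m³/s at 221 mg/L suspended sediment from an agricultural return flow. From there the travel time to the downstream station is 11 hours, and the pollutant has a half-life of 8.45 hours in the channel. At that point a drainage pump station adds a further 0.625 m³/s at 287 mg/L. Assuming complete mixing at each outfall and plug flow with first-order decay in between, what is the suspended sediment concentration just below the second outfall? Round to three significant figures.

34.2 mg/L

Mass balance: C = (8.250·29.00 + 0.4970·221.0) / 8.747 = 349.1/8.747 = 39.91 mg/L; combined flow 8.747 m³/s.
Half-life 8.45 h → k = ln 2 / 8.45 = 0.08203 h⁻¹ = 1.969 d⁻¹.
After decay, C = 39.91 × e^(−kt) = 39.91 × 0.4056 = 16.19 mg/L.
At the second outfall, C = (8.747·16.19 + 0.6250·287.0) / (8.747 + 0.6250) = 34.25 mg/L.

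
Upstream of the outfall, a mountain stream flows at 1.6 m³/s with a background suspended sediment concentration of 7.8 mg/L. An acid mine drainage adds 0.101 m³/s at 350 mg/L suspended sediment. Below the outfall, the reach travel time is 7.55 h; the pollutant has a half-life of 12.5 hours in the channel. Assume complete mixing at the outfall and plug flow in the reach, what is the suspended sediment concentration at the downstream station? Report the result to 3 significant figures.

18.5 mg/L

Flow-weighted average: C = (1.600·7.800 + 0.1010·350.0) / 1.701 = 47.83/1.701 = 28.12 mg/L.
Half-life 12.5 h → k = ln 2 / 12.5 = 0.05545 h⁻¹ = 1.331 d⁻¹.
Decay over the reach: 28.12·exp(−kt) = 28.12·0.6579 = 18.50 mg/L.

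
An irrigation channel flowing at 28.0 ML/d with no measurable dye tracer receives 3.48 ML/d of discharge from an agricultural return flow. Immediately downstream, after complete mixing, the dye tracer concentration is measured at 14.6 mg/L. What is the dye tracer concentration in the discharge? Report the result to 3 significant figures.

Mass balance: 28.00·0 + 3.480·Cₑ = 31.48·14.60
→ Cₑ = (31.48·14.60 − 28.00·0) / 3.480 = 132.1 mg/L.

132 mg/L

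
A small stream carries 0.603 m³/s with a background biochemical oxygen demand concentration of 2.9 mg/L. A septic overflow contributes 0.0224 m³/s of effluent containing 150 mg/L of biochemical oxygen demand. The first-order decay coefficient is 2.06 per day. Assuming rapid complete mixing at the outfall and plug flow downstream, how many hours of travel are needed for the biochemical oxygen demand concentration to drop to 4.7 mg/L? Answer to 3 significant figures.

Flow-weighted average: C = (0.6030·2.900 + 0.02240·150.0) / 0.6254 = 5.109/0.6254 = 8.169 mg/L.
8.169·exp(−k·t) = 4.7 → t = ln(8.169/4.7)/k = 23180 s = 6.440 h.

6.44 h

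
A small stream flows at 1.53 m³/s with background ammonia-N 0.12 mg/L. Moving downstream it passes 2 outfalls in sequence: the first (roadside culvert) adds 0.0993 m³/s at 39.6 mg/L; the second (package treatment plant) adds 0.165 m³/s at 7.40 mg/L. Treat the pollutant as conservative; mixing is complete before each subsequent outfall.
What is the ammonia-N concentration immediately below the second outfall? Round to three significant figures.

After outfall 1: Q = 1.530 + 0.09930 = 1.629 m³/s; C = (1.530·0.1200 + 0.09930·39.60)/1.629 = 2.526 mg/L.
After outfall 2: Q = 1.629 + 0.1650 = 1.794 m³/s; C = (1.629·2.526 + 0.1650·7.400)/1.794 = 2.974 mg/L.

2.97 mg/L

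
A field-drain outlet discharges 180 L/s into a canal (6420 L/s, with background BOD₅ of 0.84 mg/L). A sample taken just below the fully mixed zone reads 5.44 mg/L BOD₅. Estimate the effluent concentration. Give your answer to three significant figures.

Mass balance: 6420·0.8400 + 180.0·Cₑ = 6600·5.440
→ Cₑ = (6600·5.440 − 6420·0.8400) / 180.0 = 169.5 mg/L.

170 mg/L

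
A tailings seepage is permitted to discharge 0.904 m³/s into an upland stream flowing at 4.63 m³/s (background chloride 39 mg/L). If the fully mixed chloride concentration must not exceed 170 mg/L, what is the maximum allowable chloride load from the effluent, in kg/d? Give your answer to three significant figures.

65700 kg/d

Mass balance at the limit: 4.630·39.00 + 0.9040·Cₑ = 5.534·170 → Cₑ = 840.9 mg/L.
Load = 0.9040 m³/s × 840.9 g/m³ × 86 400 s/d = 65680 kg/d.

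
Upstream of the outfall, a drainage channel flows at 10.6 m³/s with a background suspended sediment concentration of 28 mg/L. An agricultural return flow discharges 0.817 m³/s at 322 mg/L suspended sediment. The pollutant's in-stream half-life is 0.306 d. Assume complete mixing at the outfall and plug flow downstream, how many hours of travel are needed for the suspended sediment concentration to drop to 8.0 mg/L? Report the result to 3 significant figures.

19.2 h

Flow-weighted average: C = (10.60·28.00 + 0.8170·322.0) / 11.42 = 559.9/11.42 = 49.04 mg/L.
Half-life 0.306 d → k = ln 2 / 0.306 = 2.265 d⁻¹.
49.04·exp(−k·t) = 8.0 → t = ln(49.04/8.0)/k = 69160 s = 19.21 h.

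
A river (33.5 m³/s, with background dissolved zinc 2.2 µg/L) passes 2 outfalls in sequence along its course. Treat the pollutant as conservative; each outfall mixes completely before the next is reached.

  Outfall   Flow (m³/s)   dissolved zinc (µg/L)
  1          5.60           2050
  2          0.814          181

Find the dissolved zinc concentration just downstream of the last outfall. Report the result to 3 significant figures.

Outfall 1: combined Q = 39.10 m³/s; C = (33.50·2.200 + 5.600·2050)/39.10 = 295.5 µg/L.
Outfall 2: combined Q = 39.91 m³/s; C = (39.10·295.5 + 0.8140·181.0)/39.91 = 293.2 µg/L.

293 µg/L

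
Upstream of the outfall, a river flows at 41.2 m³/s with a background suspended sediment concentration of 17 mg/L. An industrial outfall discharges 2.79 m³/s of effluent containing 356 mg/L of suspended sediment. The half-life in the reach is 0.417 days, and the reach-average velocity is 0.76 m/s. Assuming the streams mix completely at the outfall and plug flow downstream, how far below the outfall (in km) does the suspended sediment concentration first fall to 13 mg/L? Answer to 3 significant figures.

42.9 km

Mass balance: C = (41.20·17.00 + 2.790·356.0) / 43.99 = 1694/43.99 = 38.50 mg/L.
Half-life 0.417 d → k = ln 2 / 0.417 = 1.662 d⁻¹.
Set 38.50·exp(−k·t) = 13 → t = ln(38.50/13)/k = 56430 s = 15.68 h.
Distance = v·t = 0.76·56430 = 42890 m = 42.89 km.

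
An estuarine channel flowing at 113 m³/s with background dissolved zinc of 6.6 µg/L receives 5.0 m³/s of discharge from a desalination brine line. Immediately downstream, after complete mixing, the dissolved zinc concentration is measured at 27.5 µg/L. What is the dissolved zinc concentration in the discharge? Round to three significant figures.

Mass balance: 113.0·6.600 + 5.000·Cₑ = 118.0·27.50
→ Cₑ = (118.0·27.50 − 113.0·6.600) / 5.000 = 499.8 µg/L.

500 µg/L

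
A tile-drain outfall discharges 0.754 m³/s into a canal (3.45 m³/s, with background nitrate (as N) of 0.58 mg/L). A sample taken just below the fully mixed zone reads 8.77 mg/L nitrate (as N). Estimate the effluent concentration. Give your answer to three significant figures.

46.2 mg/L

Mass balance: 3.450·0.5800 + 0.7540·Cₑ = 4.204·8.770
→ Cₑ = (4.204·8.770 − 3.450·0.5800) / 0.7540 = 46.24 mg/L.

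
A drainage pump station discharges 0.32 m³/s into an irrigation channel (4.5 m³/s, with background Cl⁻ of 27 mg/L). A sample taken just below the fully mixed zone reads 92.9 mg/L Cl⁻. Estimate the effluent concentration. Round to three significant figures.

1020 mg/L

Mass balance: 4.500·27.00 + 0.3200·Cₑ = 4.820·92.90
→ Cₑ = (4.820·92.90 − 4.500·27.00) / 0.3200 = 1020 mg/L.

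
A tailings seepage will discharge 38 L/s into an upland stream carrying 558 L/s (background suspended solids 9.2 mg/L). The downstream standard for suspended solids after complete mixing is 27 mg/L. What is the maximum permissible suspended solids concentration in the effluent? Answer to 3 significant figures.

At the limit, (Qr·Cr + Qe·Cₑ)/(Qr + Qe) = 27:
Cₑ = (596.0·27 − 558.0·9.200) / 38.00 = 288.4 mg/L.

288 mg/L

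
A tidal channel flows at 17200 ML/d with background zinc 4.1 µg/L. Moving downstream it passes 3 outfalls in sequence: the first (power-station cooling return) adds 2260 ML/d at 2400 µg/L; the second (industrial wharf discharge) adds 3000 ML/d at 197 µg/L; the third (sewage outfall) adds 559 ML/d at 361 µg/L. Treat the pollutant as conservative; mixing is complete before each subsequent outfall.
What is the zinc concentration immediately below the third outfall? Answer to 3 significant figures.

After outfall 1: Q = 17200 + 2260 = 19460 ML/d; C = (17200·4.100 + 2260·2400)/19460 = 282.3 µg/L.
After outfall 2: Q = 19460 + 3000 = 22460 ML/d; C = (19460·282.3 + 3000·197.0)/22460 = 270.9 µg/L.
After outfall 3: Q = 22460 + 559.0 = 23020 ML/d; C = (22460·270.9 + 559.0·361.0)/23020 = 273.1 µg/L.

273 µg/L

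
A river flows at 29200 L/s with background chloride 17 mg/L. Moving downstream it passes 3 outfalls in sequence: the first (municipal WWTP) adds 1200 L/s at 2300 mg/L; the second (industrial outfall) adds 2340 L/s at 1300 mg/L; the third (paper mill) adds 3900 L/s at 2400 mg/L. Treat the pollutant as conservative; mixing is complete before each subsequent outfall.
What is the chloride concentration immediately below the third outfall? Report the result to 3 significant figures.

Outfall 1: combined Q = 30400 L/s; C = (29200·17.00 + 1200·2300)/30400 = 107.1 mg/L.
Outfall 2: combined Q = 32740 L/s; C = (30400·107.1 + 2340·1300)/32740 = 192.4 mg/L.
Outfall 3: combined Q = 36640 L/s; C = (32740·192.4 + 3900·2400)/36640 = 427.4 mg/L.

427 mg/L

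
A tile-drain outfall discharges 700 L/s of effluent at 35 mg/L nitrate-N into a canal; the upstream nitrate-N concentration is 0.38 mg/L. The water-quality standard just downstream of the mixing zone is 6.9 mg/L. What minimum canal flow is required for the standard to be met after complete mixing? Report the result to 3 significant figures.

3020 L/s

Set C_mix = 6.9: (Q·0.3800 + 700.0·35.00) / (Q + 700.0) = 6.9
→ Q = 700.0·(35.00 − 6.9)/(6.9 − 0.3800) = 3017 L/s.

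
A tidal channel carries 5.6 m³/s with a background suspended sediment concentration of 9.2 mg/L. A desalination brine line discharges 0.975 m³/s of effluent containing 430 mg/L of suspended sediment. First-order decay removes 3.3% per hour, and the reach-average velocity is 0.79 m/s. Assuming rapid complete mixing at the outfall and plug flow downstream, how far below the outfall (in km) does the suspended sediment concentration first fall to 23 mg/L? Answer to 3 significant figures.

After mixing, C = (5.600·9.200 + 0.9750·430.0) / 6.575 = 470.8/6.575 = 71.60 mg/L.
3.3%/h lost → k = −ln(1 − 0.033) = 0.03356 h⁻¹.
Set 71.60·exp(−k·t) = 23 → t = ln(71.60/23)/k = 121800 s = 33.84 h.
Distance = v·t = 0.79·121800 = 96240 m = 96.24 km.

96.2 km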